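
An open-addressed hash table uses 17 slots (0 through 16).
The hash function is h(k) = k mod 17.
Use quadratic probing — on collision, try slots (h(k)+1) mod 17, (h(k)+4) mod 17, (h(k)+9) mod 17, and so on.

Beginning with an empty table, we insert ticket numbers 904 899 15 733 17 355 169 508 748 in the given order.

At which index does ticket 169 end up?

Insert 904: h=3, slot 3 empty → index 3.
Insert 899: h=15, slot 15 empty → index 15.
Insert 15: h=15, slot 15 occupied → index 16.
Insert 733: h=2, slot 2 empty → index 2.
Insert 17: h=0, slot 0 empty → index 0.
Insert 355: h=15, slots 15,16,2 occupied → index 7.
Insert 169: h=16, slots 16,0,3 occupied → index 8.
Insert 508: h=15, slots 15,16,2,7 occupied → index 14.
Insert 748: h=0, slot 0 occupied → index 1.
Table: [17, 748, 733, 904, ., ., ., 355, 169, ., ., ., ., ., 508, 899, 15]

8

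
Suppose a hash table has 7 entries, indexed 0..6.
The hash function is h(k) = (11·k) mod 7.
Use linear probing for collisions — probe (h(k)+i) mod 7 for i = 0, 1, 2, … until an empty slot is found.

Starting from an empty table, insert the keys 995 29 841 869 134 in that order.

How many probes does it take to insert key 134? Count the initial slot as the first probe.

995 hashes to 4; slot 4 is free => place at 4.
29 hashes to 4; 4 taken => place at 5.
841 hashes to 4; 4,5 taken => place at 6.
869 hashes to 4; 4,5,6 taken => place at 0.
134 hashes to 4; 4,5,6,0 taken => place at 1.
Table: [869, 134, -, -, 995, 29, 841]

5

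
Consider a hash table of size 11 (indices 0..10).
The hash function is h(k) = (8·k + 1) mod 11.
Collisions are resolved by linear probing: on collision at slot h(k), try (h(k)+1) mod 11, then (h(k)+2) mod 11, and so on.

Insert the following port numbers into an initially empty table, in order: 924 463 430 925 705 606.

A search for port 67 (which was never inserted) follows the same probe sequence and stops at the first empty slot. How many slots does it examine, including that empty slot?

7

924 hashes to 1; slot 1 is free -> place at 1.
463 hashes to 9; slot 9 is free -> place at 9.
430 hashes to 9; 9 taken -> place at 10.
925 hashes to 9; 9,10 taken -> place at 0.
705 hashes to 9; 9,10,0,1 taken -> place at 2.
606 hashes to 9; 9,10,0,1,2 taken -> place at 3.
Table: [925, 924, 705, 606, -, -, -, -, -, 463, 430]
Lookup 67: h=9, probe 9,10,0,1,2,3,4 → slot 4 empty, not found.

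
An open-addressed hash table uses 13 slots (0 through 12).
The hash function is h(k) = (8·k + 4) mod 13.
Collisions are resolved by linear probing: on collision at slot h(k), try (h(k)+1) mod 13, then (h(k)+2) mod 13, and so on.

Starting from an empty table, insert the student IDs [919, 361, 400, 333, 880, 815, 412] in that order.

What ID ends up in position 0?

815

919 hashes to 11; slot 11 is free => place at 11.
361 hashes to 6; slot 6 is free => place at 6.
400 hashes to 6; 6 taken => place at 7.
333 hashes to 3; slot 3 is free => place at 3.
880 hashes to 11; 11 taken => place at 12.
815 hashes to 11; 11,12 taken => place at 0.
412 hashes to 11; 11,12,0 taken => place at 1.
Table: [815, 412, -, 333, -, -, 361, 400, -, -, -, 919, 880]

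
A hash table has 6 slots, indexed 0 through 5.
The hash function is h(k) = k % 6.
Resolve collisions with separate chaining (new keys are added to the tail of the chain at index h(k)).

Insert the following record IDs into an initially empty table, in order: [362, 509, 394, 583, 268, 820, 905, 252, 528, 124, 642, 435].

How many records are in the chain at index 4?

4

362 -> bucket 2
509 -> bucket 5
394 -> bucket 4
583 -> bucket 1
268 -> bucket 4 (collision)
820 -> bucket 4 (collision)
905 -> bucket 5 (collision)
252 -> bucket 0
528 -> bucket 0 (collision)
124 -> bucket 4 (collision)
642 -> bucket 0 (collision)
435 -> bucket 3
Final buckets:
0: 252 -> 528 -> 642
1: 583
2: 362
3: 435
4: 394 -> 268 -> 820 -> 124
5: 509 -> 905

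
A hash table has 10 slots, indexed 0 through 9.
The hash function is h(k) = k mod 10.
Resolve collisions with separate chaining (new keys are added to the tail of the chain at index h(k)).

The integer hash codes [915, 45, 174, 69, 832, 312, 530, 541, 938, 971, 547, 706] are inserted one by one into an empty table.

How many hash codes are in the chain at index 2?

2

915 -> bucket 5
45 -> bucket 5 (collision)
174 -> bucket 4
69 -> bucket 9
832 -> bucket 2
312 -> bucket 2 (collision)
530 -> bucket 0
541 -> bucket 1
938 -> bucket 8
971 -> bucket 1 (collision)
547 -> bucket 7
706 -> bucket 6
Final buckets:
0: 530
1: 541 -> 971
2: 832 -> 312
3: .
4: 174
5: 915 -> 45
6: 706
7: 547
8: 938
9: 69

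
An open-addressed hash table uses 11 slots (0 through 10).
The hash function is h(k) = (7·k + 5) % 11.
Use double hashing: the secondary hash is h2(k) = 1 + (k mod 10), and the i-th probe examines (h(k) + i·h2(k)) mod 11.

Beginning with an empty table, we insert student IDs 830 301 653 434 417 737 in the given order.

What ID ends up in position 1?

434

830: h=7 -> slot 7
301: h=0 -> slot 0
653: h=0, h2=4, probe 0,4 -> slot 4
434: h=7, h2=5, probe 7,1 -> slot 1
417: h=9 -> slot 9
737: h=5 -> slot 5
Table: [301, 434, —, —, 653, 737, —, 830, —, 417, —]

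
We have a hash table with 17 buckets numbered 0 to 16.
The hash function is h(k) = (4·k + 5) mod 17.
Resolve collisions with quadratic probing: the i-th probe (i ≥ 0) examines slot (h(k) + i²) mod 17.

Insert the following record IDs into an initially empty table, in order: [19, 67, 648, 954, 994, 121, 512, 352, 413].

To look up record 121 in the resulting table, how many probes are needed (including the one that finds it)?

Insert 19: h=13, slot 13 empty -> index 13.
Insert 67: h=1, slot 1 empty -> index 1.
Insert 648: h=13, slot 13 occupied -> index 14.
Insert 954: h=13, slots 13,14 occupied -> index 0.
Insert 994: h=3, slot 3 empty -> index 3.
Insert 121: h=13, slots 13,14,0 occupied -> index 5.
Insert 512: h=13, slots 13,14,0,5 occupied -> index 12.
Insert 352: h=2, slot 2 empty -> index 2.
Insert 413: h=8, slot 8 empty -> index 8.
Table: [954, 67, 352, 994, ∅, 121, ∅, ∅, 413, ∅, ∅, ∅, 512, 19, 648, ∅, ∅]
Lookup 121: h=13, probe 13,14,0,5 → found at 5.

4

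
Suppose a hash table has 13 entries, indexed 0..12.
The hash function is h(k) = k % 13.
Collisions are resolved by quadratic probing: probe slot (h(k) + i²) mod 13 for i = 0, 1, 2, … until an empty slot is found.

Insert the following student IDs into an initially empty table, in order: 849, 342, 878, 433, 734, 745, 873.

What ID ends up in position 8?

433

Insert 849: h=4, slot 4 empty → index 4.
Insert 342: h=4, slot 4 occupied → index 5.
Insert 878: h=7, slot 7 empty → index 7.
Insert 433: h=4, slots 4,5 occupied → index 8.
Insert 734: h=6, slot 6 empty → index 6.
Insert 745: h=4, slots 4,5,8 occupied → index 0.
Insert 873: h=2, slot 2 empty → index 2.
Table: [745, ∅, 873, ∅, 849, 342, 734, 878, 433, ∅, ∅, ∅, ∅]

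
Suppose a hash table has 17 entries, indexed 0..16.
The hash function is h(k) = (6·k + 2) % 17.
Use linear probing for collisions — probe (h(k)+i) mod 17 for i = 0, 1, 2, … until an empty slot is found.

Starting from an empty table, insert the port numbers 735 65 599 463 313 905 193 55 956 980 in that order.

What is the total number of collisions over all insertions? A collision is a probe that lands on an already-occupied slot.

735: h=9 => slot 9
65: h=1 => slot 1
599: h=9, probe 9,10 => slot 10
463: h=9, probe 9,10,11 => slot 11
313: h=10, probe 10,11,12 => slot 12
905: h=9, probe 9,10,11,12,13 => slot 13
193: h=4 => slot 4
55: h=9, probe 9,10,11,12,13,14 => slot 14
956: h=9, probe 9,10,11,12,13,14,15 => slot 15
980: h=0 => slot 0
Table: [980, 65, ∅, ∅, 193, ∅, ∅, ∅, ∅, 735, 599, 463, 313, 905, 55, 956, ∅]

20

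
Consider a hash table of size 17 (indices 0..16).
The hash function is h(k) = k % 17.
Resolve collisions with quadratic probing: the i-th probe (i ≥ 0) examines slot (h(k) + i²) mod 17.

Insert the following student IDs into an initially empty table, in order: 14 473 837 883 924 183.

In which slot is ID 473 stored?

15

Insert 14: h=14, slot 14 empty -> index 14.
Insert 473: h=14, slot 14 occupied -> index 15.
Insert 837: h=4, slot 4 empty -> index 4.
Insert 883: h=16, slot 16 empty -> index 16.
Insert 924: h=6, slot 6 empty -> index 6.
Insert 183: h=13, slot 13 empty -> index 13.
Table: [—, —, —, —, 837, —, 924, —, —, —, —, —, —, 183, 14, 473, 883]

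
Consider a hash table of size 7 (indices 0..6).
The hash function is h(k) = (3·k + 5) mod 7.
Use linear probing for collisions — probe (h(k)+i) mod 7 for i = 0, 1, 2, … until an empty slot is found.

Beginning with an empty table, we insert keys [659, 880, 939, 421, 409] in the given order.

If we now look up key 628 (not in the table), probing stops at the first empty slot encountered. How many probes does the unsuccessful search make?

6

659: h=1 → slot 1
880: h=6 → slot 6
939: h=1, probe 1,2 → slot 2
421: h=1, probe 1,2,3 → slot 3
409: h=0 → slot 0
Table: [409, 659, 939, 421, ., ., 880]
Lookup 628: h=6, probe 6,0,1,2,3,4 → slot 4 empty, not found.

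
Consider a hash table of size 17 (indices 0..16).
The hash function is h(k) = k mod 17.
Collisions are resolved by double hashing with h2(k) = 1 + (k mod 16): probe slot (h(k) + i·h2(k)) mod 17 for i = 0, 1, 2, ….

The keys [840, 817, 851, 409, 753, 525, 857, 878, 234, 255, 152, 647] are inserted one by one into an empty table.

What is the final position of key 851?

840: h=7 → slot 7
817: h=1 → slot 1
851: h=1, h2=4, probe 1,5 → slot 5
409: h=1, h2=10, probe 1,11 → slot 11
753: h=5, h2=2, probe 5,7,9 → slot 9
525: h=15 → slot 15
857: h=7, h2=10, probe 7,0 → slot 0
878: h=11, h2=15, probe 11,9,7,5,3 → slot 3
234: h=13 → slot 13
255: h=0, h2=16, probe 0,16 → slot 16
152: h=16, h2=9, probe 16,8 → slot 8
647: h=1, h2=8, probe 1,9,0,8,16,7,15,6 → slot 6
Table: [857, 817, —, 878, —, 851, 647, 840, 152, 753, —, 409, —, 234, —, 525, 255]

5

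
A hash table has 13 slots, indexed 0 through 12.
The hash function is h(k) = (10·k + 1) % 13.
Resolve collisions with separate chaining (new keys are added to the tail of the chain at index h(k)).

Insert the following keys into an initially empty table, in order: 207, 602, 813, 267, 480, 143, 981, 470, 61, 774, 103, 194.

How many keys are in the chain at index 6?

3

Insert 207: h=4, bucket 4 empty → new chain.
Insert 602: h=2, bucket 2 empty → new chain.
Insert 813: h=6, bucket 6 empty → new chain.
Insert 267: h=6, bucket 6 nonempty → append to chain.
Insert 480: h=4, bucket 4 nonempty → append to chain.
Insert 143: h=1, bucket 1 empty → new chain.
Insert 981: h=9, bucket 9 empty → new chain.
Insert 470: h=8, bucket 8 empty → new chain.
Insert 61: h=0, bucket 0 empty → new chain.
Insert 774: h=6, bucket 6 nonempty → append to chain.
Insert 103: h=4, bucket 4 nonempty → append to chain.
Insert 194: h=4, bucket 4 nonempty → append to chain.
Final buckets:
0: 61
1: 143
2: 602
3: _
4: 207 -> 480 -> 103 -> 194
5: _
6: 813 -> 267 -> 774
7: _
8: 470
9: 981
10: _
11: _
12: _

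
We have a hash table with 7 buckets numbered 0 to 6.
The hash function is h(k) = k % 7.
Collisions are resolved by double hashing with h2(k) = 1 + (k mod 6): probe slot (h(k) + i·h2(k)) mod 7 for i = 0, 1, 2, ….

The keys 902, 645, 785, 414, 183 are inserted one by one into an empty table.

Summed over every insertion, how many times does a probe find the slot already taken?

3

Insert 902: h=6, slot 6 empty → index 6.
Insert 645: h=1, slot 1 empty → index 1.
Insert 785: h=1, h2=6, slot 1 occupied → index 0.
Insert 414: h=1, h2=1, slot 1 occupied → index 2.
Insert 183: h=1, h2=4, slot 1 occupied → index 5.
Table: [785, 645, 414, -, -, 183, 902]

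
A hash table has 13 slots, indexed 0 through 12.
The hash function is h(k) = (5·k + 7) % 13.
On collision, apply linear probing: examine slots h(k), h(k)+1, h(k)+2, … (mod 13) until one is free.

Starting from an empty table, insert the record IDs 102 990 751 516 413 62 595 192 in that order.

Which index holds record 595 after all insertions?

102 hashes to 10; slot 10 is free -> place at 10.
990 hashes to 4; slot 4 is free -> place at 4.
751 hashes to 5; slot 5 is free -> place at 5.
516 hashes to 0; slot 0 is free -> place at 0.
413 hashes to 5; 5 taken -> place at 6.
62 hashes to 5; 5,6 taken -> place at 7.
595 hashes to 5; 5,6,7 taken -> place at 8.
192 hashes to 5; 5,6,7,8 taken -> place at 9.
Table: [516, _, _, _, 990, 751, 413, 62, 595, 192, 102, _, _]

8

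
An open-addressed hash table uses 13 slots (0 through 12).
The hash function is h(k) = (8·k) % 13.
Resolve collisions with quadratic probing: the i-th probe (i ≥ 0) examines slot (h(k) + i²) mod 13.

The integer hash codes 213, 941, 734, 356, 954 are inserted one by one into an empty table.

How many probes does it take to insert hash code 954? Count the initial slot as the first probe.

Insert 213: h=1, slot 1 empty => index 1.
Insert 941: h=1, slot 1 occupied => index 2.
Insert 734: h=9, slot 9 empty => index 9.
Insert 356: h=1, slots 1,2 occupied => index 5.
Insert 954: h=1, slots 1,2,5 occupied => index 10.
Table: [-, 213, 941, -, -, 356, -, -, -, 734, 954, -, -]

4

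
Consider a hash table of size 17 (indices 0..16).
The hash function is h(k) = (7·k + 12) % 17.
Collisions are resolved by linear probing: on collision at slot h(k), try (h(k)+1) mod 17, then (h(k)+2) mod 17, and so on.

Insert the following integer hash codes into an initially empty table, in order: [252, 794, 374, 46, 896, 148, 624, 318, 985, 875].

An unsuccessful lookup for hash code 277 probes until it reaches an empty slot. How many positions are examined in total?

7

252 hashes to 8; slot 8 is free => place at 8.
794 hashes to 11; slot 11 is free => place at 11.
374 hashes to 12; slot 12 is free => place at 12.
46 hashes to 11; 11,12 taken => place at 13.
896 hashes to 11; 11,12,13 taken => place at 14.
148 hashes to 11; 11,12,13,14 taken => place at 15.
624 hashes to 11; 11,12,13,14,15 taken => place at 16.
318 hashes to 11; 11,12,13,14,15,16 taken => place at 0.
985 hashes to 5; slot 5 is free => place at 5.
875 hashes to 0; 0 taken => place at 1.
Table: [318, 875, —, —, —, 985, —, —, 252, —, —, 794, 374, 46, 896, 148, 624]
Lookup 277: h=13, probe 13,14,15,16,0,1,2 → slot 2 empty, not found.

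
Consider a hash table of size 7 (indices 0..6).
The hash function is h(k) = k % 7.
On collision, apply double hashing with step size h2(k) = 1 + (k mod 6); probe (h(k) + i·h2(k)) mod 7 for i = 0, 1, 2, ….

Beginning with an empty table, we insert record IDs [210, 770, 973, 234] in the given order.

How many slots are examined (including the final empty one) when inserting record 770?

Insert 210: h=0, slot 0 empty -> index 0.
Insert 770: h=0, h2=3, slot 0 occupied -> index 3.
Insert 973: h=0, h2=2, slot 0 occupied -> index 2.
Insert 234: h=3, h2=1, slot 3 occupied -> index 4.
Table: [210, -, 973, 770, 234, -, -]

2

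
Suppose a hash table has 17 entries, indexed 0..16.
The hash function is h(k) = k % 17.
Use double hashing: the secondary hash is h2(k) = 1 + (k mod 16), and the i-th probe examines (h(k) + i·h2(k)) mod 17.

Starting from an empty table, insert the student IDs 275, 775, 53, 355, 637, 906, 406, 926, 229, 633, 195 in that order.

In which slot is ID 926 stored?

6

275: h=3 => slot 3
775: h=10 => slot 10
53: h=2 => slot 2
355: h=15 => slot 15
637: h=8 => slot 8
906: h=5 => slot 5
406: h=15, h2=7, probe 15,5,12 => slot 12
926: h=8, h2=15, probe 8,6 => slot 6
229: h=8, h2=6, probe 8,14 => slot 14
633: h=4 => slot 4
195: h=8, h2=4, probe 8,12,16 => slot 16
Table: [—, —, 53, 275, 633, 906, 926, —, 637, —, 775, —, 406, —, 229, 355, 195]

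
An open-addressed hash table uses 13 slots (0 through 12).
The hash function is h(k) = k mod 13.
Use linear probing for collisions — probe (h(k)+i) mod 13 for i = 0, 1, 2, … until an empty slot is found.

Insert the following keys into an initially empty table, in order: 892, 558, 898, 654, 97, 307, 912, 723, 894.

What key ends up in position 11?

892: h=8 -> slot 8
558: h=12 -> slot 12
898: h=1 -> slot 1
654: h=4 -> slot 4
97: h=6 -> slot 6
307: h=8, probe 8,9 -> slot 9
912: h=2 -> slot 2
723: h=8, probe 8,9,10 -> slot 10
894: h=10, probe 10,11 -> slot 11
Table: [∅, 898, 912, ∅, 654, ∅, 97, ∅, 892, 307, 723, 894, 558]

894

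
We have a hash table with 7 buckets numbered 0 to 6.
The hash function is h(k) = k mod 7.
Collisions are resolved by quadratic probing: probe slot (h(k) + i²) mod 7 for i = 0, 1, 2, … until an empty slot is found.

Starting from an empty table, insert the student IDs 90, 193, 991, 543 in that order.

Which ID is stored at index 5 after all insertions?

Insert 90: h=6, slot 6 empty => index 6.
Insert 193: h=4, slot 4 empty => index 4.
Insert 991: h=4, slot 4 occupied => index 5.
Insert 543: h=4, slots 4,5 occupied => index 1.
Table: [., 543, ., ., 193, 991, 90]

991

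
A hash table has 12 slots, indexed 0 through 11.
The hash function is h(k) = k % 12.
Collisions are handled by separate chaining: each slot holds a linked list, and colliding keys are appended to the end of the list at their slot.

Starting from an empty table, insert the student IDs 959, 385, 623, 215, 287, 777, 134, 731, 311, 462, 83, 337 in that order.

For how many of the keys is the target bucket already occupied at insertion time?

7

959 -> bucket 11
385 -> bucket 1
623 -> bucket 11 (collision)
215 -> bucket 11 (collision)
287 -> bucket 11 (collision)
777 -> bucket 9
134 -> bucket 2
731 -> bucket 11 (collision)
311 -> bucket 11 (collision)
462 -> bucket 6
83 -> bucket 11 (collision)
337 -> bucket 1 (collision)
Final buckets:
0: -
1: 385 -> 337
2: 134
3: -
4: -
5: -
6: 462
7: -
8: -
9: 777
10: -
11: 959 -> 623 -> 215 -> 287 -> 731 -> 311 -> 83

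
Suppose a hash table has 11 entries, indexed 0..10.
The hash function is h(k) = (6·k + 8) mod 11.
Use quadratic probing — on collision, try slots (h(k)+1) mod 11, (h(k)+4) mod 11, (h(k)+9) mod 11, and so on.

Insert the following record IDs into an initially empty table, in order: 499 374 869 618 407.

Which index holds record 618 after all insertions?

499: h=10 => slot 10
374: h=8 => slot 8
869: h=8, probe 8,9 => slot 9
618: h=9, probe 9,10,2 => slot 2
407: h=8, probe 8,9,1 => slot 1
Table: [_, 407, 618, _, _, _, _, _, 374, 869, 499]

2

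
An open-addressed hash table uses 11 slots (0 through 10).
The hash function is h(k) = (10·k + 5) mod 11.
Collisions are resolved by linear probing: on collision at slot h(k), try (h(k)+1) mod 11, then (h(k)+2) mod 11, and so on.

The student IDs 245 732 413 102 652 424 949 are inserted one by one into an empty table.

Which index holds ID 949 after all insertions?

Insert 245: h=2, slot 2 empty → index 2.
Insert 732: h=10, slot 10 empty → index 10.
Insert 413: h=10, slot 10 occupied → index 0.
Insert 102: h=2, slot 2 occupied → index 3.
Insert 652: h=2, slots 2,3 occupied → index 4.
Insert 424: h=10, slots 10,0 occupied → index 1.
Insert 949: h=2, slots 2,3,4 occupied → index 5.
Table: [413, 424, 245, 102, 652, 949, ., ., ., ., 732]

5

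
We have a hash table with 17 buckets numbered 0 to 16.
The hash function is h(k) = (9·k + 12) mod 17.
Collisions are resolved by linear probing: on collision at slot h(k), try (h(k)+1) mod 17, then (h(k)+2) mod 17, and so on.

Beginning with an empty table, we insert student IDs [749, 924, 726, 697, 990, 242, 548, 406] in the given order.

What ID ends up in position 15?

924

749 hashes to 4; slot 4 is free → place at 4.
924 hashes to 15; slot 15 is free → place at 15.
726 hashes to 1; slot 1 is free → place at 1.
697 hashes to 12; slot 12 is free → place at 12.
990 hashes to 14; slot 14 is free → place at 14.
242 hashes to 14; 14,15 taken → place at 16.
548 hashes to 14; 14,15,16 taken → place at 0.
406 hashes to 11; slot 11 is free → place at 11.
Table: [548, 726, _, _, 749, _, _, _, _, _, _, 406, 697, _, 990, 924, 242]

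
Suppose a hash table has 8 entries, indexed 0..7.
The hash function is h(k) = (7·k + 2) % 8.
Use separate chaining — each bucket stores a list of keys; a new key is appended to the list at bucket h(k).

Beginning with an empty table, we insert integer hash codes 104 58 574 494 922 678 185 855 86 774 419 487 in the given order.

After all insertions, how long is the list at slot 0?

2

Insert 104: h=2, bucket 2 empty -> new chain.
Insert 58: h=0, bucket 0 empty -> new chain.
Insert 574: h=4, bucket 4 empty -> new chain.
Insert 494: h=4, bucket 4 nonempty -> append to chain.
Insert 922: h=0, bucket 0 nonempty -> append to chain.
Insert 678: h=4, bucket 4 nonempty -> append to chain.
Insert 185: h=1, bucket 1 empty -> new chain.
Insert 855: h=3, bucket 3 empty -> new chain.
Insert 86: h=4, bucket 4 nonempty -> append to chain.
Insert 774: h=4, bucket 4 nonempty -> append to chain.
Insert 419: h=7, bucket 7 empty -> new chain.
Insert 487: h=3, bucket 3 nonempty -> append to chain.
Final buckets:
0: 58 -> 922
1: 185
2: 104
3: 855 -> 487
4: 574 -> 494 -> 678 -> 86 -> 774
5: —
6: —
7: 419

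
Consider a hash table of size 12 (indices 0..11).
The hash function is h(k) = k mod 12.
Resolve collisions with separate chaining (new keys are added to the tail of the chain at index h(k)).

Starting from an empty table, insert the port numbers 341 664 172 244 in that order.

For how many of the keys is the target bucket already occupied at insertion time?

Insert 341: h=5, bucket 5 empty -> new chain.
Insert 664: h=4, bucket 4 empty -> new chain.
Insert 172: h=4, bucket 4 nonempty -> append to chain.
Insert 244: h=4, bucket 4 nonempty -> append to chain.
Final buckets:
0: _
1: _
2: _
3: _
4: 664 -> 172 -> 244
5: 341
6: _
7: _
8: _
9: _
10: _
11: _

2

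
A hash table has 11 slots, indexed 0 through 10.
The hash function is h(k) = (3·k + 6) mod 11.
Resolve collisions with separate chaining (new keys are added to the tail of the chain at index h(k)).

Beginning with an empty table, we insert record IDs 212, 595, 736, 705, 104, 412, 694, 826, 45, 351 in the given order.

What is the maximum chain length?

Insert 212: h=4, bucket 4 empty -> new chain.
Insert 595: h=9, bucket 9 empty -> new chain.
Insert 736: h=3, bucket 3 empty -> new chain.
Insert 705: h=9, bucket 9 nonempty -> append to chain.
Insert 104: h=10, bucket 10 empty -> new chain.
Insert 412: h=10, bucket 10 nonempty -> append to chain.
Insert 694: h=9, bucket 9 nonempty -> append to chain.
Insert 826: h=9, bucket 9 nonempty -> append to chain.
Insert 45: h=9, bucket 9 nonempty -> append to chain.
Insert 351: h=3, bucket 3 nonempty -> append to chain.
Final buckets:
0: ∅
1: ∅
2: ∅
3: 736 -> 351
4: 212
5: ∅
6: ∅
7: ∅
8: ∅
9: 595 -> 705 -> 694 -> 826 -> 45
10: 104 -> 412

5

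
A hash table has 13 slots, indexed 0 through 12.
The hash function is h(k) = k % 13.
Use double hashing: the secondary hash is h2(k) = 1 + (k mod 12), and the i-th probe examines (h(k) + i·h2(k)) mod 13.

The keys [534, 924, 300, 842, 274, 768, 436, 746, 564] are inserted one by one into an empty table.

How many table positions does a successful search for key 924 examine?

2

534: h=1 → slot 1
924: h=1, h2=1, probe 1,2 → slot 2
300: h=1, h2=1, probe 1,2,3 → slot 3
842: h=10 → slot 10
274: h=1, h2=11, probe 1,12 → slot 12
768: h=1, h2=1, probe 1,2,3,4 → slot 4
436: h=7 → slot 7
746: h=5 → slot 5
564: h=5, h2=1, probe 5,6 → slot 6
Table: [-, 534, 924, 300, 768, 746, 564, 436, -, -, 842, -, 274]
Lookup 924: h=1, h2=1, probe 1,2 → found at 2.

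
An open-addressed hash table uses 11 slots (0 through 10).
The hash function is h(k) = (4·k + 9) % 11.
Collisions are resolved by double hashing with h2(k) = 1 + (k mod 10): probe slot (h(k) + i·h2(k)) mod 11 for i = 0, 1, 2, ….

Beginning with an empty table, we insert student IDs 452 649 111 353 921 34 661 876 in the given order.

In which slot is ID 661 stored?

452: h=2 => slot 2
649: h=9 => slot 9
111: h=2, h2=2, probe 2,4 => slot 4
353: h=2, h2=4, probe 2,6 => slot 6
921: h=8 => slot 8
34: h=2, h2=5, probe 2,7 => slot 7
661: h=2, h2=2, probe 2,4,6,8,10 => slot 10
876: h=4, h2=7, probe 4,0 => slot 0
Table: [876, -, 452, -, 111, -, 353, 34, 921, 649, 661]

10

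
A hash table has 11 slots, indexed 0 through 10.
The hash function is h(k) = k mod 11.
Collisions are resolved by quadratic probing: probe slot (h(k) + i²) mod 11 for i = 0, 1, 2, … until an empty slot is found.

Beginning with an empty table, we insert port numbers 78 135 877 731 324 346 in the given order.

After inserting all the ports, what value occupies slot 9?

78 hashes to 1; slot 1 is free -> place at 1.
135 hashes to 3; slot 3 is free -> place at 3.
877 hashes to 8; slot 8 is free -> place at 8.
731 hashes to 5; slot 5 is free -> place at 5.
324 hashes to 5; 5 taken -> place at 6.
346 hashes to 5; 5,6 taken -> place at 9.
Table: [_, 78, _, 135, _, 731, 324, _, 877, 346, _]

346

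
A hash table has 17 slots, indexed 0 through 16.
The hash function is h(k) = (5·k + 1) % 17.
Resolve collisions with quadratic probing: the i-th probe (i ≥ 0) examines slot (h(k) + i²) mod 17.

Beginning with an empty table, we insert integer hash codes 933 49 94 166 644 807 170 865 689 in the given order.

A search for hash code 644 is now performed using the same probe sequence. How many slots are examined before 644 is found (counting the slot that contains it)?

933 hashes to 8; slot 8 is free → place at 8.
49 hashes to 8; 8 taken → place at 9.
94 hashes to 12; slot 12 is free → place at 12.
166 hashes to 15; slot 15 is free → place at 15.
644 hashes to 8; 8,9,12 taken → place at 0.
807 hashes to 7; slot 7 is free → place at 7.
170 hashes to 1; slot 1 is free → place at 1.
865 hashes to 8; 8,9,12,0,7 taken → place at 16.
689 hashes to 12; 12 taken → place at 13.
Table: [644, 170, _, _, _, _, _, 807, 933, 49, _, _, 94, 689, _, 166, 865]
Lookup 644: h=8, probe 8,9,12,0 → found at 0.

4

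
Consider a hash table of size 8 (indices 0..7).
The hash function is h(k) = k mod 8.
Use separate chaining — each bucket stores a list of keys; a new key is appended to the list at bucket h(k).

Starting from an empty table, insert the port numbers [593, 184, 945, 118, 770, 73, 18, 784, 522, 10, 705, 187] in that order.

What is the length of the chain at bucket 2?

593 -> bucket 1
184 -> bucket 0
945 -> bucket 1 (collision)
118 -> bucket 6
770 -> bucket 2
73 -> bucket 1 (collision)
18 -> bucket 2 (collision)
784 -> bucket 0 (collision)
522 -> bucket 2 (collision)
10 -> bucket 2 (collision)
705 -> bucket 1 (collision)
187 -> bucket 3
Final buckets:
0: 184 -> 784
1: 593 -> 945 -> 73 -> 705
2: 770 -> 18 -> 522 -> 10
3: 187
4: -
5: -
6: 118
7: -

4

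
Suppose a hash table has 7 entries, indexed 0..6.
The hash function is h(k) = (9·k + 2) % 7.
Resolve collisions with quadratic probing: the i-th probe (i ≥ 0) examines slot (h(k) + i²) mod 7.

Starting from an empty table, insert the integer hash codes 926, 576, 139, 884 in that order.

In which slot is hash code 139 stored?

1

926: h=6 => slot 6
576: h=6, probe 6,0 => slot 0
139: h=0, probe 0,1 => slot 1
884: h=6, probe 6,0,3 => slot 3
Table: [576, 139, ∅, 884, ∅, ∅, 926]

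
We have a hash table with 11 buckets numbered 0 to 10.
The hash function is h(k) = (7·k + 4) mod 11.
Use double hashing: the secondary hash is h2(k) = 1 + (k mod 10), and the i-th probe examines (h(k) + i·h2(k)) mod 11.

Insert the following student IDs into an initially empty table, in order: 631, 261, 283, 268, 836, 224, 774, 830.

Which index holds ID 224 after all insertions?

Insert 631: h=10, slot 10 empty => index 10.
Insert 261: h=5, slot 5 empty => index 5.
Insert 283: h=5, h2=4, slot 5 occupied => index 9.
Insert 268: h=10, h2=9, slot 10 occupied => index 8.
Insert 836: h=4, slot 4 empty => index 4.
Insert 224: h=10, h2=5, slots 10,4,9 occupied => index 3.
Insert 774: h=10, h2=5, slots 10,4,9,3,8 occupied => index 2.
Insert 830: h=6, slot 6 empty => index 6.
Table: [-, -, 774, 224, 836, 261, 830, -, 268, 283, 631]

3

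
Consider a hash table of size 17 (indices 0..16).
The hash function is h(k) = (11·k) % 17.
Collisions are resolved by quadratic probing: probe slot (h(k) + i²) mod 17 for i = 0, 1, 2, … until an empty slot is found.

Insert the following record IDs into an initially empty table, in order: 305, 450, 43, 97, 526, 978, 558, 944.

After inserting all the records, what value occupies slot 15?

978

305 hashes to 6; slot 6 is free → place at 6.
450 hashes to 3; slot 3 is free → place at 3.
43 hashes to 14; slot 14 is free → place at 14.
97 hashes to 13; slot 13 is free → place at 13.
526 hashes to 6; 6 taken → place at 7.
978 hashes to 14; 14 taken → place at 15.
558 hashes to 1; slot 1 is free → place at 1.
944 hashes to 14; 14,15,1,6,13 taken → place at 5.
Table: [-, 558, -, 450, -, 944, 305, 526, -, -, -, -, -, 97, 43, 978, -]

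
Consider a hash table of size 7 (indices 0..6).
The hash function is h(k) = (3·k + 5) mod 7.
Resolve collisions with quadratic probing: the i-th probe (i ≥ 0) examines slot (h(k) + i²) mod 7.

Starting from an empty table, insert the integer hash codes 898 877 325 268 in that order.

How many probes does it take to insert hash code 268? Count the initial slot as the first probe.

3

Insert 898: h=4, slot 4 empty → index 4.
Insert 877: h=4, slot 4 occupied → index 5.
Insert 325: h=0, slot 0 empty → index 0.
Insert 268: h=4, slots 4,5 occupied → index 1.
Table: [325, 268, -, -, 898, 877, -]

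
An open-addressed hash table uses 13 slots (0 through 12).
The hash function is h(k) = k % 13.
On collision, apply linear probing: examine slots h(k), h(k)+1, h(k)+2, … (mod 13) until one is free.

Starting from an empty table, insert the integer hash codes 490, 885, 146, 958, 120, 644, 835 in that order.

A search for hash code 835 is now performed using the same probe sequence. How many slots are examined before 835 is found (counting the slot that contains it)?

490: h=9 -> slot 9
885: h=1 -> slot 1
146: h=3 -> slot 3
958: h=9, probe 9,10 -> slot 10
120: h=3, probe 3,4 -> slot 4
644: h=7 -> slot 7
835: h=3, probe 3,4,5 -> slot 5
Table: [∅, 885, ∅, 146, 120, 835, ∅, 644, ∅, 490, 958, ∅, ∅]
Lookup 835: h=3, probe 3,4,5 → found at 5.

3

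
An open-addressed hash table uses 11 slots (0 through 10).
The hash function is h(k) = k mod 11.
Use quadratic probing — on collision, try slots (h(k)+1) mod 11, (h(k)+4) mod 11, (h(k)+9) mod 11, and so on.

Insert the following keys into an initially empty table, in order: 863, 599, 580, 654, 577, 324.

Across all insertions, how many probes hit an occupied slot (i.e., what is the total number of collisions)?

863: h=5 -> slot 5
599: h=5, probe 5,6 -> slot 6
580: h=8 -> slot 8
654: h=5, probe 5,6,9 -> slot 9
577: h=5, probe 5,6,9,3 -> slot 3
324: h=5, probe 5,6,9,3,10 -> slot 10
Table: [-, -, -, 577, -, 863, 599, -, 580, 654, 324]

10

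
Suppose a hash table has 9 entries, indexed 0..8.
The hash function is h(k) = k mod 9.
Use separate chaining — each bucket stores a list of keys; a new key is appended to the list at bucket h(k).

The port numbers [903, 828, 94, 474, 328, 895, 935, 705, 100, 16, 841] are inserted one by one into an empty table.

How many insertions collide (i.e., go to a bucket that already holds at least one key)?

Insert 903: h=3, bucket 3 empty → new chain.
Insert 828: h=0, bucket 0 empty → new chain.
Insert 94: h=4, bucket 4 empty → new chain.
Insert 474: h=6, bucket 6 empty → new chain.
Insert 328: h=4, bucket 4 nonempty → append to chain.
Insert 895: h=4, bucket 4 nonempty → append to chain.
Insert 935: h=8, bucket 8 empty → new chain.
Insert 705: h=3, bucket 3 nonempty → append to chain.
Insert 100: h=1, bucket 1 empty → new chain.
Insert 16: h=7, bucket 7 empty → new chain.
Insert 841: h=4, bucket 4 nonempty → append to chain.
Final buckets:
0: 828
1: 100
2: .
3: 903 -> 705
4: 94 -> 328 -> 895 -> 841
5: .
6: 474
7: 16
8: 935

4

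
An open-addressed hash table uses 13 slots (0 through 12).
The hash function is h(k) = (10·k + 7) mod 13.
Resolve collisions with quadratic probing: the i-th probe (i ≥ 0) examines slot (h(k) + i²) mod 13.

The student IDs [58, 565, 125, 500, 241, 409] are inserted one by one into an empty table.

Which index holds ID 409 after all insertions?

11

58 hashes to 2; slot 2 is free => place at 2.
565 hashes to 2; 2 taken => place at 3.
125 hashes to 9; slot 9 is free => place at 9.
500 hashes to 2; 2,3 taken => place at 6.
241 hashes to 12; slot 12 is free => place at 12.
409 hashes to 2; 2,3,6 taken => place at 11.
Table: [_, _, 58, 565, _, _, 500, _, _, 125, _, 409, 241]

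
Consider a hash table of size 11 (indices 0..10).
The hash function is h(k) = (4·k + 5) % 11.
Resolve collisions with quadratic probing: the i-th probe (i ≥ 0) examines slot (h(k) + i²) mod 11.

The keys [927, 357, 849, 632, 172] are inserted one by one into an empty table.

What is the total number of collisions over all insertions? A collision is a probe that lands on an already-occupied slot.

1

927 hashes to 6; slot 6 is free → place at 6.
357 hashes to 3; slot 3 is free → place at 3.
849 hashes to 2; slot 2 is free → place at 2.
632 hashes to 3; 3 taken → place at 4.
172 hashes to 0; slot 0 is free → place at 0.
Table: [172, ∅, 849, 357, 632, ∅, 927, ∅, ∅, ∅, ∅]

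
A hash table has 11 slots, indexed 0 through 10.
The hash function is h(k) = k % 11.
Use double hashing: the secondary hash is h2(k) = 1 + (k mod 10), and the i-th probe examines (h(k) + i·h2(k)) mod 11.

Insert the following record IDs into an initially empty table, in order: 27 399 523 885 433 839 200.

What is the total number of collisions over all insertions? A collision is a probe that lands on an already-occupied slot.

27: h=5 → slot 5
399: h=3 → slot 3
523: h=6 → slot 6
885: h=5, h2=6, probe 5,0 → slot 0
433: h=4 → slot 4
839: h=3, h2=10, probe 3,2 → slot 2
200: h=2, h2=1, probe 2,3,4,5,6,7 → slot 7
Table: [885, ∅, 839, 399, 433, 27, 523, 200, ∅, ∅, ∅]

7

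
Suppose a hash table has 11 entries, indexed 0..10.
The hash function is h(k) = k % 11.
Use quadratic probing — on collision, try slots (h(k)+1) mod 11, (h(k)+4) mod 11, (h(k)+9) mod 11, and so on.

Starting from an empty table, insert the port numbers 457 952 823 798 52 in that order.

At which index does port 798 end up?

Insert 457: h=6, slot 6 empty -> index 6.
Insert 952: h=6, slot 6 occupied -> index 7.
Insert 823: h=9, slot 9 empty -> index 9.
Insert 798: h=6, slots 6,7 occupied -> index 10.
Insert 52: h=8, slot 8 empty -> index 8.
Table: [_, _, _, _, _, _, 457, 952, 52, 823, 798]

10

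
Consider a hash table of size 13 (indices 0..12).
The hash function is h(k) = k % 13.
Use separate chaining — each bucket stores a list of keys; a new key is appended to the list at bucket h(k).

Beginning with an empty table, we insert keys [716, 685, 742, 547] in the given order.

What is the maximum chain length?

Insert 716: h=1, bucket 1 empty → new chain.
Insert 685: h=9, bucket 9 empty → new chain.
Insert 742: h=1, bucket 1 nonempty → append to chain.
Insert 547: h=1, bucket 1 nonempty → append to chain.
Final buckets:
0: _
1: 716 -> 742 -> 547
2: _
3: _
4: _
5: _
6: _
7: _
8: _
9: 685
10: _
11: _
12: _

3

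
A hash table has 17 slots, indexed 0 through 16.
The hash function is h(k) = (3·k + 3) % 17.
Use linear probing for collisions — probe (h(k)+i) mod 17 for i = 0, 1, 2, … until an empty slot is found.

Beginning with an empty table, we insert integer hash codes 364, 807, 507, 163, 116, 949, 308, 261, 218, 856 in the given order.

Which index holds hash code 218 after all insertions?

Insert 364: h=7, slot 7 empty -> index 7.
Insert 807: h=10, slot 10 empty -> index 10.
Insert 507: h=11, slot 11 empty -> index 11.
Insert 163: h=16, slot 16 empty -> index 16.
Insert 116: h=11, slot 11 occupied -> index 12.
Insert 949: h=11, slots 11,12 occupied -> index 13.
Insert 308: h=9, slot 9 empty -> index 9.
Insert 261: h=4, slot 4 empty -> index 4.
Insert 218: h=11, slots 11,12,13 occupied -> index 14.
Insert 856: h=4, slot 4 occupied -> index 5.
Table: [_, _, _, _, 261, 856, _, 364, _, 308, 807, 507, 116, 949, 218, _, 163]

14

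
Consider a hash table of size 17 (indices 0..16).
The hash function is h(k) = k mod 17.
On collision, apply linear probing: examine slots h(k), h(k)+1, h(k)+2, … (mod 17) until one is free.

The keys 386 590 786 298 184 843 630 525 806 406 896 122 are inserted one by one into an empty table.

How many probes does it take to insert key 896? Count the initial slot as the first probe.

386: h=12 → slot 12
590: h=12, probe 12,13 → slot 13
786: h=4 → slot 4
298: h=9 → slot 9
184: h=14 → slot 14
843: h=10 → slot 10
630: h=1 → slot 1
525: h=15 → slot 15
806: h=7 → slot 7
406: h=15, probe 15,16 → slot 16
896: h=12, probe 12,13,14,15,16,0 → slot 0
122: h=3 → slot 3
Table: [896, 630, -, 122, 786, -, -, 806, -, 298, 843, -, 386, 590, 184, 525, 406]

6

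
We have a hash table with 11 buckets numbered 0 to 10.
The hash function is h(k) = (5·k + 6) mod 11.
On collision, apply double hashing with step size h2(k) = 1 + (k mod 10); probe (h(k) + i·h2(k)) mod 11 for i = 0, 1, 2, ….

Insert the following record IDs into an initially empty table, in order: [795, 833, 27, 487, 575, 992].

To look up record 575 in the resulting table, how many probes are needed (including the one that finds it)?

795: h=10 => slot 10
833: h=2 => slot 2
27: h=9 => slot 9
487: h=10, h2=8, probe 10,7 => slot 7
575: h=10, h2=6, probe 10,5 => slot 5
992: h=5, h2=3, probe 5,8 => slot 8
Table: [_, _, 833, _, _, 575, _, 487, 992, 27, 795]
Lookup 575: h=10, h2=6, probe 10,5 → found at 5.

2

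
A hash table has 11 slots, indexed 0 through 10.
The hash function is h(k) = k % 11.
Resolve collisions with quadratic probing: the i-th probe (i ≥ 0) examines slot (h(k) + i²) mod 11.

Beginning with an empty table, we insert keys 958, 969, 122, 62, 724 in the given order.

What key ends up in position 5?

122

958: h=1 → slot 1
969: h=1, probe 1,2 → slot 2
122: h=1, probe 1,2,5 → slot 5
62: h=7 → slot 7
724: h=9 → slot 9
Table: [-, 958, 969, -, -, 122, -, 62, -, 724, -]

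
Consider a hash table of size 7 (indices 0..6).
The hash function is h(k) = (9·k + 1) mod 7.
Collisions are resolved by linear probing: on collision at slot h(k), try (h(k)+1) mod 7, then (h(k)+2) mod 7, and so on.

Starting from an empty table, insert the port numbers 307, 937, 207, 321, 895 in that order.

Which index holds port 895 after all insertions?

3

307 hashes to 6; slot 6 is free → place at 6.
937 hashes to 6; 6 taken → place at 0.
207 hashes to 2; slot 2 is free → place at 2.
321 hashes to 6; 6,0 taken → place at 1.
895 hashes to 6; 6,0,1,2 taken → place at 3.
Table: [937, 321, 207, 895, _, _, 307]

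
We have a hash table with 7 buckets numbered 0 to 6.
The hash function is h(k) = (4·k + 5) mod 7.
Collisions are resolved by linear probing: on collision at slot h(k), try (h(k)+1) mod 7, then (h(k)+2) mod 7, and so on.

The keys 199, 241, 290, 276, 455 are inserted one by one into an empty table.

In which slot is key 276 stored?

Insert 199: h=3, slot 3 empty => index 3.
Insert 241: h=3, slot 3 occupied => index 4.
Insert 290: h=3, slots 3,4 occupied => index 5.
Insert 276: h=3, slots 3,4,5 occupied => index 6.
Insert 455: h=5, slots 5,6 occupied => index 0.
Table: [455, ., ., 199, 241, 290, 276]

6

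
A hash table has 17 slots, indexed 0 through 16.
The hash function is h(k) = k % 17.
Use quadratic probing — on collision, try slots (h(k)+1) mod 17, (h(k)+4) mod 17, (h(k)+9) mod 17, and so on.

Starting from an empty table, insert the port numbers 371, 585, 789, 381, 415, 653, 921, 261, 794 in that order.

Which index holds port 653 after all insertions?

6

Insert 371: h=14, slot 14 empty -> index 14.
Insert 585: h=7, slot 7 empty -> index 7.
Insert 789: h=7, slot 7 occupied -> index 8.
Insert 381: h=7, slots 7,8 occupied -> index 11.
Insert 415: h=7, slots 7,8,11 occupied -> index 16.
Insert 653: h=7, slots 7,8,11,16 occupied -> index 6.
Insert 921: h=3, slot 3 empty -> index 3.
Insert 261: h=6, slots 6,7 occupied -> index 10.
Insert 794: h=12, slot 12 empty -> index 12.
Table: [∅, ∅, ∅, 921, ∅, ∅, 653, 585, 789, ∅, 261, 381, 794, ∅, 371, ∅, 415]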